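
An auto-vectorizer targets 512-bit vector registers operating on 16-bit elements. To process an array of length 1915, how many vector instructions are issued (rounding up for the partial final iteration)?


Width = 512 / 16 = 32 elements per vector op
Iterations = ceil(1915 / 32) = 60

60


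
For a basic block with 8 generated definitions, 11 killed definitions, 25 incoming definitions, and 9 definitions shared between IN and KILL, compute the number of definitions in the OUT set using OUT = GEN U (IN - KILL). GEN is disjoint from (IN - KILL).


IN - KILL: 25 - 9 = 16 surviving definitions
OUT = GEN + surviving = 8 + 16 = 24

24


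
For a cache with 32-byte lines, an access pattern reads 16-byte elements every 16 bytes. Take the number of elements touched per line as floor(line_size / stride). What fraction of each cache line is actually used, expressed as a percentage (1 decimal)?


Elements per cache line = floor(32 / 16) = 2
Bytes used = 2 * 16 = 32
Utilization = 32 / 32 * 100 = 100.0%

100.0


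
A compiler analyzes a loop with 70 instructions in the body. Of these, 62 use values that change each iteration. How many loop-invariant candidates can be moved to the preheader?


Invariant candidates = total - loop-dependent
= 70 - 62 = 8

8


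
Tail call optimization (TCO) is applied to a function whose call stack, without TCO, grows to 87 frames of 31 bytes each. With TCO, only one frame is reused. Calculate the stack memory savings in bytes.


Without TCO: 87 * 31 = 2697 bytes
With TCO: reuse 1 frame = 31 bytes
Savings = 2697 - 31 = 2666

2666


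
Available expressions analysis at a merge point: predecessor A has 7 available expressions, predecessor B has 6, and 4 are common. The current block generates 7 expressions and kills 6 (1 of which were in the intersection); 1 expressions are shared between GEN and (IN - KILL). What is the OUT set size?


IN = intersection of predecessors = 4
IN - KILL = 4 - 1 = 3
|OUT| = |GEN| + |IN - KILL| - |GEN ∩ (IN - KILL)| = 7 + 3 - 1 = 9

9


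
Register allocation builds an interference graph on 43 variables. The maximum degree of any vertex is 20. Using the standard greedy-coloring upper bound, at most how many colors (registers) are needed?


Greedy coloring never needs more than (max_degree + 1) colors: when coloring a vertex, at most max_degree neighbors are already colored.
Upper bound = 20 + 1 = 21

21


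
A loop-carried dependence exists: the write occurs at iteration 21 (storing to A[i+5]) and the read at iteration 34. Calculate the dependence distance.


Distance = read iteration - write iteration
= 34 - 21 = 13

13


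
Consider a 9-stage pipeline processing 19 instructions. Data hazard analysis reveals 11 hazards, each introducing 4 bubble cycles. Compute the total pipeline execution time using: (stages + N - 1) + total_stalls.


Base cycles = 9 + 19 - 1 = 27
Total stalls = 11 * 4 = 44
Total = 27 + 44 = 71

71


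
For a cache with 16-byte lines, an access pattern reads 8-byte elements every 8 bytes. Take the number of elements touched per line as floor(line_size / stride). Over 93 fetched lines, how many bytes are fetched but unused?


Elements per line = floor(16 / 8) = 2
Bytes used per line = 2 * 8 = 16
Wasted per line = 16 - 16 = 0
Total wasted = 0 * 93 = 0

0


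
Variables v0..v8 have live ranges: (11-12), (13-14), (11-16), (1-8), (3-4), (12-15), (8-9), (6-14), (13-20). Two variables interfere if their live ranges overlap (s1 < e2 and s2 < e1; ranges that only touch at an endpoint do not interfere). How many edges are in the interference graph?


Check all pairs for overlapping intervals.
Two intervals (s1,e1) and (s2,e2) overlap if s1 < e2 and s2 < e1.
v0 (11-12) vs v1..v8: overlaps v2, v7 -> 2
v1 (13-14) vs v2..v8: overlaps v2, v5, v7, v8 -> 4
v2 (11-16) vs v3..v8: overlaps v5, v7, v8 -> 3
v3 (1-8) vs v4..v8: overlaps v4, v7 -> 2
v4 (3-4) vs v5..v8: overlaps none -> 0
v5 (12-15) vs v6..v8: overlaps v7, v8 -> 2
v6 (8-9) vs v7..v8: overlaps v7 -> 1
v7 (6-14) vs v8: overlaps v8 -> 1
Total overlapping pairs = 2 + 4 + 3 + 2 + 0 + 2 + 1 + 1 = 15

15


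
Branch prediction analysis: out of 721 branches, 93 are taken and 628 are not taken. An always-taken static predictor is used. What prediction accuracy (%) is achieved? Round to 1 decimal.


Predictor: always-taken
Correct predictions = 93
Accuracy = 93 / 721 * 100 = 12.9%

12.9


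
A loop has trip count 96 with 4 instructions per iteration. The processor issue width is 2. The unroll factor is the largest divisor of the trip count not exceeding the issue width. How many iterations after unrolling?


Largest divisor of 96 <= 2 is 2
New iterations = 96 / 2 = 48

48


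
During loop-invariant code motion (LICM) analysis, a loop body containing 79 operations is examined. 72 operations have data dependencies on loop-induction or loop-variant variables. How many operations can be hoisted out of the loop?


Invariant candidates = total - loop-dependent
= 79 - 72 = 7

7


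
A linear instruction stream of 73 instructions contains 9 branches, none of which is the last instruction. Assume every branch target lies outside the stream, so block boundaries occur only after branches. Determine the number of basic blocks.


With no in-sequence branch targets, the leaders are the first instruction plus the instruction after each branch.
Number of basic blocks = branches + 1
= 9 + 1 = 10

10


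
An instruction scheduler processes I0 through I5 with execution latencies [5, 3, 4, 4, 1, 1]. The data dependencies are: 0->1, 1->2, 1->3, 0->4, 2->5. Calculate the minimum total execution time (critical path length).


Compute longest path through dependency graph: dist(Ik) = max over predecessors of dist + latency(Ik).
dist(I0) = latency 5 = 5
dist(I1) = dist(I0) + 3 = 5 + 3 = 8
dist(I2) = dist(I1) + 4 = 8 + 4 = 12
dist(I3) = dist(I1) + 4 = 8 + 4 = 12
dist(I4) = dist(I0) + 1 = 5 + 1 = 6
dist(I5) = dist(I2) + 1 = 12 + 1 = 13
Critical path = max dist = 13

13


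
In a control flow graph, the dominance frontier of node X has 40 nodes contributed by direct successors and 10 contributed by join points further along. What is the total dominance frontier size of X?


DF(X) = direct successor contributions + join point contributions
= 40 + 10 = 50

50


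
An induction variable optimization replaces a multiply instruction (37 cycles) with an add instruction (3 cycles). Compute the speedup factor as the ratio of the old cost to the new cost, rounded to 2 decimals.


Ratio = mult_cost / add_cost = 37 / 3 = 12.33

12.33


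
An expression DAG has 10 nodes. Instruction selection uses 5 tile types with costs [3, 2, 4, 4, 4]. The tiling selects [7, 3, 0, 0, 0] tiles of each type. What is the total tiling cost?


Total cost = sum(count_i * cost_i)
= 7*3 + 3*2 + 0*4 + 0*4 + 0*4
= 27

27


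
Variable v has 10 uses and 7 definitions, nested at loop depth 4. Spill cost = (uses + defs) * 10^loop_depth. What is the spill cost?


uses + defs = 10 + 7 = 17
10^4 = 10000
Spill cost = 17 * 10000 = 170000

170000


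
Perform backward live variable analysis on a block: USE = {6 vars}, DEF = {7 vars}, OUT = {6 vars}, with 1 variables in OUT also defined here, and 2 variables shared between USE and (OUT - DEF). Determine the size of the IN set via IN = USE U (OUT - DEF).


OUT - DEF: 6 - 1 = 5
|IN| = |USE| + |OUT - DEF| - |USE ∩ (OUT - DEF)| = 6 + 5 - 2 = 9

9


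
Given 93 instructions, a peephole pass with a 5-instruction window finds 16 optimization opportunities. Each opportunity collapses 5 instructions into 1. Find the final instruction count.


Each match removes 4 instructions.
Total removed = 16 * 4 = 64
Remaining = 93 - 64 = 29

29


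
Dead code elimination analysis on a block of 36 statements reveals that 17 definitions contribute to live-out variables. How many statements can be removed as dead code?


Dead code = total statements - live definitions
= 36 - 17 = 19

19


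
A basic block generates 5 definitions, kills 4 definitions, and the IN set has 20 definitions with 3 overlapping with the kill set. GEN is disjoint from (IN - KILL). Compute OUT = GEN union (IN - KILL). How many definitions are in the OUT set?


IN - KILL: 20 - 3 = 17 surviving definitions
OUT = GEN + surviving = 5 + 17 = 22

22


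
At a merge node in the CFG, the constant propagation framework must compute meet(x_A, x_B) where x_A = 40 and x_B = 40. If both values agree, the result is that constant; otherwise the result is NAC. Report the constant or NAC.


Meet operation: if both paths give the same constant, result is that constant; if they differ, result is NAC (not-a-constant).
Path A: 40, Path B: 40 -> equal
Result: constant -> 40

40


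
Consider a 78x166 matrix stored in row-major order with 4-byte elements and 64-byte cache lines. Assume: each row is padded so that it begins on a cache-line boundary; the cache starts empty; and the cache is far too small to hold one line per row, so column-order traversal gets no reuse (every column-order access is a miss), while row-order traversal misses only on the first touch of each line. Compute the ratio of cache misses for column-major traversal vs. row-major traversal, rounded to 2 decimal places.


Each row occupies 166 * 4 = 664 bytes and starts on a line boundary, so it spans ceil(664 / 64) = 11 cache lines.
Row-major traversal misses (one per line touched): 78 * ceil(166 * 4 / 64) = 858
Column-major traversal misses (no reuse, every access misses): 78 * 166 = 12948
Ratio = 12948 / 858 = 15.09

15.09


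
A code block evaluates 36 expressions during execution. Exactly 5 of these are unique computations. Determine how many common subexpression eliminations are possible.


CSE count = total expressions - unique expressions
= 36 - 5 = 31

31


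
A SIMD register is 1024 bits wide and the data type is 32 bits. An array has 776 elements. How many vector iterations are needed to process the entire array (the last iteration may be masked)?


Width = 1024 / 32 = 32 elements per vector op
Iterations = ceil(776 / 32) = 25

25


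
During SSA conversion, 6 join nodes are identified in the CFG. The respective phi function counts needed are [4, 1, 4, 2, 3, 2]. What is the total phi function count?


Total phi functions = sum of phi functions at each join node
= 4 + 1 + 4 + 2 + 3 + 2 = 16

16


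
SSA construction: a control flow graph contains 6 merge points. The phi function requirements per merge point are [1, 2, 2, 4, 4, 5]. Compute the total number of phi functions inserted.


Total phi functions = sum of phi functions at each join node
= 1 + 2 + 2 + 4 + 4 + 5 = 18

18


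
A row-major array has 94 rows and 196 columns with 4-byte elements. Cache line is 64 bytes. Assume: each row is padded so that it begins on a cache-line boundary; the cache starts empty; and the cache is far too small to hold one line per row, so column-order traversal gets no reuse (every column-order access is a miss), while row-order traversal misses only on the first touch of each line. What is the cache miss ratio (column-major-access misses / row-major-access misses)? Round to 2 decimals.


Each row occupies 196 * 4 = 784 bytes and starts on a line boundary, so it spans ceil(784 / 64) = 13 cache lines.
Row-major traversal misses (one per line touched): 94 * ceil(196 * 4 / 64) = 1222
Column-major traversal misses (no reuse, every access misses): 94 * 196 = 18424
Ratio = 18424 / 1222 = 15.08

15.08


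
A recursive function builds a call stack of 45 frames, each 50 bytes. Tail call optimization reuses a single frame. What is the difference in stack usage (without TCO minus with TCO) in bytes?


Without TCO: 45 * 50 = 2250 bytes
With TCO: reuse 1 frame = 50 bytes
Savings = 2250 - 50 = 2200

2200


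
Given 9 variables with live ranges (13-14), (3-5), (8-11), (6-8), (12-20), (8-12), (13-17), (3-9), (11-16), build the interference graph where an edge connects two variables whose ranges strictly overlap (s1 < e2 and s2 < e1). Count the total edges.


Check all pairs for overlapping intervals.
Two intervals (s1,e1) and (s2,e2) overlap if s1 < e2 and s2 < e1.
v0 (13-14) vs v1..v8: overlaps v4, v6, v8 -> 3
v1 (3-5) vs v2..v8: overlaps v7 -> 1
v2 (8-11) vs v3..v8: overlaps v5, v7 -> 2
v3 (6-8) vs v4..v8: overlaps v7 -> 1
v4 (12-20) vs v5..v8: overlaps v6, v8 -> 2
v5 (8-12) vs v6..v8: overlaps v7, v8 -> 2
v6 (13-17) vs v7..v8: overlaps v8 -> 1
v7 (3-9) vs v8: overlaps none -> 0
Total overlapping pairs = 3 + 1 + 2 + 1 + 2 + 2 + 1 + 0 = 12

12


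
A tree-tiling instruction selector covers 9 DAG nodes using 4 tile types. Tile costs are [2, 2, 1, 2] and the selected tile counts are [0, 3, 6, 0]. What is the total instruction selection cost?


Total cost = sum(count_i * cost_i)
= 0*2 + 3*2 + 6*1 + 0*2
= 12

12


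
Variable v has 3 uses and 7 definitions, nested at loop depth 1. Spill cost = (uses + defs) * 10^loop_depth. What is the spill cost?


uses + defs = 3 + 7 = 10
10^1 = 10
Spill cost = 10 * 10 = 100

100


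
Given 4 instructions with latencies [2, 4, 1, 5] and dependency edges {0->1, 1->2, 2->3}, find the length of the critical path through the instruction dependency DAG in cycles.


Compute longest path through dependency graph: dist(Ik) = max over predecessors of dist + latency(Ik).
dist(I0) = latency 2 = 2
dist(I1) = dist(I0) + 4 = 2 + 4 = 6
dist(I2) = dist(I1) + 1 = 6 + 1 = 7
dist(I3) = dist(I2) + 5 = 7 + 5 = 12
Critical path = max dist = 12

12


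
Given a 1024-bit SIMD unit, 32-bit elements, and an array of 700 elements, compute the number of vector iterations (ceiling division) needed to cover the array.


Width = 1024 / 32 = 32 elements per vector op
Iterations = ceil(700 / 32) = 22

22


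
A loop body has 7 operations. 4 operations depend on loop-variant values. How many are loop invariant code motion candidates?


Invariant candidates = total - loop-dependent
= 7 - 4 = 3

3


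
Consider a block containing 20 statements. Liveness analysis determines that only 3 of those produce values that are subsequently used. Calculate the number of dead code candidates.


Dead code = total statements - live definitions
= 20 - 3 = 17

17


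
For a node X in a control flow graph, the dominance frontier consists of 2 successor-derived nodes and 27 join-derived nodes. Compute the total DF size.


DF(X) = direct successor contributions + join point contributions
= 2 + 27 = 29

29


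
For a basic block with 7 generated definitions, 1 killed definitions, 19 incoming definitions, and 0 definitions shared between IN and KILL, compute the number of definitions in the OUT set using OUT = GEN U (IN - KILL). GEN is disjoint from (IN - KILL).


IN - KILL: 19 - 0 = 19 surviving definitions
OUT = GEN + surviving = 7 + 19 = 26

26


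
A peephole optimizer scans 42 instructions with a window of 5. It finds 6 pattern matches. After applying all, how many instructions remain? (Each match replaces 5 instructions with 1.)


Each match removes 4 instructions.
Total removed = 6 * 4 = 24
Remaining = 42 - 24 = 18

18


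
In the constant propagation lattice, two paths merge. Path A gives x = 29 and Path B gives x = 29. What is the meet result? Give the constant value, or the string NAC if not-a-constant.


Meet operation: if both paths give the same constant, result is that constant; if they differ, result is NAC (not-a-constant).
Path A: 29, Path B: 29 -> equal
Result: constant -> 29

29


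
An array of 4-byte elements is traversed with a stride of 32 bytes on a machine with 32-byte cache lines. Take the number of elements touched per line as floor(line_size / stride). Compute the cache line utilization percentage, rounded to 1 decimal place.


Elements per cache line = floor(32 / 32) = 1
Bytes used = 1 * 4 = 4
Utilization = 4 / 32 * 100 = 12.5%

12.5


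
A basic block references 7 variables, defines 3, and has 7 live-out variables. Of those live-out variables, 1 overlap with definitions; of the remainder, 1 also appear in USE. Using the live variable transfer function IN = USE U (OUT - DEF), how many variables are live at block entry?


OUT - DEF: 7 - 1 = 6
|IN| = |USE| + |OUT - DEF| - |USE ∩ (OUT - DEF)| = 7 + 6 - 1 = 12

12


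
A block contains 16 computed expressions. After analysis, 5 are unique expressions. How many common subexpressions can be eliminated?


CSE count = total expressions - unique expressions
= 16 - 5 = 11

11


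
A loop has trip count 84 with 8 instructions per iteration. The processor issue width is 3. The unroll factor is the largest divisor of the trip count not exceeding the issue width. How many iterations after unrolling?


Largest divisor of 84 <= 3 is 3
New iterations = 84 / 3 = 28

28


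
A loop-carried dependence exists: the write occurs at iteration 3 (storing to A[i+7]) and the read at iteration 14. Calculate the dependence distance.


Distance = read iteration - write iteration
= 14 - 3 = 11

11


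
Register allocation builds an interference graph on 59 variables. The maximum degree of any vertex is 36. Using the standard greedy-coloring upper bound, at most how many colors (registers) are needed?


Greedy coloring never needs more than (max_degree + 1) colors: when coloring a vertex, at most max_degree neighbors are already colored.
Upper bound = 36 + 1 = 37

37


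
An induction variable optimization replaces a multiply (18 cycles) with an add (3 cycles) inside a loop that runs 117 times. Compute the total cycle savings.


Per-iteration saving = 18 - 3 = 15
Total saved = 117 * 15 = 1755

1755


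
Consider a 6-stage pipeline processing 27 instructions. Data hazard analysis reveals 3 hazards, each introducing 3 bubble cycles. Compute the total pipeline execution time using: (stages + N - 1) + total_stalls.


Base cycles = 6 + 27 - 1 = 32
Total stalls = 3 * 3 = 9
Total = 32 + 9 = 41

41


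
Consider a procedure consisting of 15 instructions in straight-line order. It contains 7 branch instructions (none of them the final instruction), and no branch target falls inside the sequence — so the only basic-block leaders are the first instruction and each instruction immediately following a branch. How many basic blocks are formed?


With no in-sequence branch targets, the leaders are the first instruction plus the instruction after each branch.
Number of basic blocks = branches + 1
= 7 + 1 = 8

8


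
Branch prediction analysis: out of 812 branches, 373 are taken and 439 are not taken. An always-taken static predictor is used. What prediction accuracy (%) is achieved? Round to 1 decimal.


Predictor: always-taken
Correct predictions = 373
Accuracy = 373 / 812 * 100 = 45.9%

45.9


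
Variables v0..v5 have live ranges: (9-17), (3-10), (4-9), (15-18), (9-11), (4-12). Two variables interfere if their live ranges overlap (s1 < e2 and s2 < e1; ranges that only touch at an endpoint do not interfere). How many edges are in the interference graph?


Check all pairs for overlapping intervals.
Two intervals (s1,e1) and (s2,e2) overlap if s1 < e2 and s2 < e1.
v0 (9-17) vs v1..v5: overlaps v1, v3, v4, v5 -> 4
v1 (3-10) vs v2..v5: overlaps v2, v4, v5 -> 3
v2 (4-9) vs v3..v5: overlaps v5 -> 1
v3 (15-18) vs v4..v5: overlaps none -> 0
v4 (9-11) vs v5: overlaps v5 -> 1
Total overlapping pairs = 4 + 3 + 1 + 0 + 1 = 9

9


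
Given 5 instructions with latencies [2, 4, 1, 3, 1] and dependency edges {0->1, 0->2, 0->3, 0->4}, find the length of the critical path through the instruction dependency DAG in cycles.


Compute longest path through dependency graph: dist(Ik) = max over predecessors of dist + latency(Ik).
dist(I0) = latency 2 = 2
dist(I1) = dist(I0) + 4 = 2 + 4 = 6
dist(I2) = dist(I0) + 1 = 2 + 1 = 3
dist(I3) = dist(I0) + 3 = 2 + 3 = 5
dist(I4) = dist(I0) + 1 = 2 + 1 = 3
Critical path = max dist = 6

6


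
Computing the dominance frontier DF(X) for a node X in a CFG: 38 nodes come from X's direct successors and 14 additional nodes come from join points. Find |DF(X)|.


DF(X) = direct successor contributions + join point contributions
= 38 + 14 = 52

52


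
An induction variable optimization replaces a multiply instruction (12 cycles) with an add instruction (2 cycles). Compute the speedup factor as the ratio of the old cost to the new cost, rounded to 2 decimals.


Ratio = mult_cost / add_cost = 12 / 2 = 6.0

6.0


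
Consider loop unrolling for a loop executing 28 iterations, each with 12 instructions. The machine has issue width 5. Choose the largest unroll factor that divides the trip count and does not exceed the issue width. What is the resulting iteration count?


Largest divisor of 28 <= 5 is 4
New iterations = 28 / 4 = 7

7


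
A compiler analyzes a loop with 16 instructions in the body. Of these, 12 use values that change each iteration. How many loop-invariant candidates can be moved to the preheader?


Invariant candidates = total - loop-dependent
= 16 - 12 = 4

4


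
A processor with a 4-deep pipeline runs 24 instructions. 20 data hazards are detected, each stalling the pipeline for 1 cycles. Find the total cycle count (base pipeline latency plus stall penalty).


Base cycles = 4 + 24 - 1 = 27
Total stalls = 20 * 1 = 20
Total = 27 + 20 = 47

47


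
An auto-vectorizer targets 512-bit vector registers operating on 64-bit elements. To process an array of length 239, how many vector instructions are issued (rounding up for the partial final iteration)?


Width = 512 / 64 = 8 elements per vector op
Iterations = ceil(239 / 8) = 30

30


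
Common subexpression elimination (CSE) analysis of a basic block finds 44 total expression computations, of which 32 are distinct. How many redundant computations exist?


CSE count = total expressions - unique expressions
= 44 - 32 = 12

12


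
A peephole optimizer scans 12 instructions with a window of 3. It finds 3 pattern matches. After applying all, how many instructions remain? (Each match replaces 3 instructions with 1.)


Each match removes 2 instructions.
Total removed = 3 * 2 = 6
Remaining = 12 - 6 = 6

6


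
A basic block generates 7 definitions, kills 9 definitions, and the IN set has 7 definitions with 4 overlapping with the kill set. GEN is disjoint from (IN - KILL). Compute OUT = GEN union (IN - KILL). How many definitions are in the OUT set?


IN - KILL: 7 - 4 = 3 surviving definitions
OUT = GEN + surviving = 7 + 3 = 10

10


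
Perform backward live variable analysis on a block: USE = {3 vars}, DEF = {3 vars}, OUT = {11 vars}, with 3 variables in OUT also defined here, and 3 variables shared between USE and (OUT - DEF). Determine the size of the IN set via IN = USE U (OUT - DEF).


OUT - DEF: 11 - 3 = 8
|IN| = |USE| + |OUT - DEF| - |USE ∩ (OUT - DEF)| = 3 + 8 - 3 = 8

8


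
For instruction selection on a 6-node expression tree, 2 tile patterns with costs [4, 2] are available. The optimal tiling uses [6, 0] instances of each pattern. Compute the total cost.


Total cost = sum(count_i * cost_i)
= 6*4 + 0*2
= 24

24


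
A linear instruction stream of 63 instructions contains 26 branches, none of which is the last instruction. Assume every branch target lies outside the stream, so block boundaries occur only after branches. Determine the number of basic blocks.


With no in-sequence branch targets, the leaders are the first instruction plus the instruction after each branch.
Number of basic blocks = branches + 1
= 26 + 1 = 27

27


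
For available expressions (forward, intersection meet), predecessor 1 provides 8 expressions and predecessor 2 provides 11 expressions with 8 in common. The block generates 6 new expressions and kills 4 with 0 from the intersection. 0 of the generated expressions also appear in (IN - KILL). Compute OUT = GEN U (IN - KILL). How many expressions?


IN = intersection of predecessors = 8
IN - KILL = 8 - 0 = 8
|OUT| = |GEN| + |IN - KILL| - |GEN ∩ (IN - KILL)| = 6 + 8 - 0 = 14

14


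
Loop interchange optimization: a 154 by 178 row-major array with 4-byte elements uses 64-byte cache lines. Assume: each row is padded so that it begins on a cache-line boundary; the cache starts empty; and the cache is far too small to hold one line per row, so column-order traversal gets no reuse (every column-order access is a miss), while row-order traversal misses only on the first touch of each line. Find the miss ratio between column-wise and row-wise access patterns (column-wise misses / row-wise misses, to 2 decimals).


Each row occupies 178 * 4 = 712 bytes and starts on a line boundary, so it spans ceil(712 / 64) = 12 cache lines.
Row-major traversal misses (one per line touched): 154 * ceil(178 * 4 / 64) = 1848
Column-major traversal misses (no reuse, every access misses): 154 * 178 = 27412
Ratio = 27412 / 1848 = 14.83

14.83


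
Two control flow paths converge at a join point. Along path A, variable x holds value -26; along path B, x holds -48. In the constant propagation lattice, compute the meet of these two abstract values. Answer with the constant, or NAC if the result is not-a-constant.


Meet operation: if both paths give the same constant, result is that constant; if they differ, result is NAC (not-a-constant).
Path A: -26, Path B: -48 -> differ
Result: not-a-constant -> NAC

NAC


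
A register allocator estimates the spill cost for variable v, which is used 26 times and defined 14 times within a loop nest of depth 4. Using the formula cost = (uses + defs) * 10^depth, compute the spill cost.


uses + defs = 26 + 14 = 40
10^4 = 10000
Spill cost = 40 * 10000 = 400000

400000


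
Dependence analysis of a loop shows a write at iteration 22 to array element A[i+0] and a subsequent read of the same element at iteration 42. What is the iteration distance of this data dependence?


Distance = read iteration - write iteration
= 42 - 22 = 20

20


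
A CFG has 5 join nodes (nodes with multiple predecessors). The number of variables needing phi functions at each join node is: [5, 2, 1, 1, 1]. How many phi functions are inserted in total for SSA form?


Total phi functions = sum of phi functions at each join node
= 5 + 2 + 1 + 1 + 1 = 10

10


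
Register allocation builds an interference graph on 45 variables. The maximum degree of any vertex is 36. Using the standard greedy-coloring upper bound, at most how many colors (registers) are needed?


Greedy coloring never needs more than (max_degree + 1) colors: when coloring a vertex, at most max_degree neighbors are already colored.
Upper bound = 36 + 1 = 37

37


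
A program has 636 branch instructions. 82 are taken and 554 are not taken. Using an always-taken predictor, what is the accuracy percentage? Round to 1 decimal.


Predictor: always-taken
Correct predictions = 82
Accuracy = 82 / 636 * 100 = 12.9%

12.9


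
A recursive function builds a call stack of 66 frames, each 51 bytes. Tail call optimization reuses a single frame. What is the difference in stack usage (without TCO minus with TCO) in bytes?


Without TCO: 66 * 51 = 3366 bytes
With TCO: reuse 1 frame = 51 bytes
Savings = 3366 - 51 = 3315

3315


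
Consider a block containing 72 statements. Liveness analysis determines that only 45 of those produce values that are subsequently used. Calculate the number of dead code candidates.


Dead code = total statements - live definitions
= 72 - 45 = 27

27


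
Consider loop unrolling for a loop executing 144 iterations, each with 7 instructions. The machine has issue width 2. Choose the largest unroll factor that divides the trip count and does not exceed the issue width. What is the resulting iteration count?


Largest divisor of 144 <= 2 is 2
New iterations = 144 / 2 = 72

72


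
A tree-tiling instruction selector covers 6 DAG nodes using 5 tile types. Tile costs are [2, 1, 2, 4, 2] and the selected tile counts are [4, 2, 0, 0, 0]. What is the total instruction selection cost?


Total cost = sum(count_i * cost_i)
= 4*2 + 2*1 + 0*2 + 0*4 + 0*2
= 10

10


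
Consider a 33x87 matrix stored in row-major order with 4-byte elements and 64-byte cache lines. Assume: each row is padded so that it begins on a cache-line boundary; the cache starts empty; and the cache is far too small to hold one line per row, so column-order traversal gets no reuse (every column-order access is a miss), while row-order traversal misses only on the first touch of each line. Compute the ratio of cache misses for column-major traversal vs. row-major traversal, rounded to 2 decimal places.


Each row occupies 87 * 4 = 348 bytes and starts on a line boundary, so it spans ceil(348 / 64) = 6 cache lines.
Row-major traversal misses (one per line touched): 33 * ceil(87 * 4 / 64) = 198
Column-major traversal misses (no reuse, every access misses): 33 * 87 = 2871
Ratio = 2871 / 198 = 14.5

14.5


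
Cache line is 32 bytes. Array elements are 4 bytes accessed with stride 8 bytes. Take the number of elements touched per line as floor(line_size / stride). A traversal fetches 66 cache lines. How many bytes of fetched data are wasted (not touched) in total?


Elements per line = floor(32 / 8) = 4
Bytes used per line = 4 * 4 = 16
Wasted per line = 32 - 16 = 16
Total wasted = 16 * 66 = 1056

1056


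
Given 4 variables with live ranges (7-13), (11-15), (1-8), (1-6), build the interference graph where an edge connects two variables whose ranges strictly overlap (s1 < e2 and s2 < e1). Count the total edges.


Check all pairs for overlapping intervals.
Two intervals (s1,e1) and (s2,e2) overlap if s1 < e2 and s2 < e1.
v0 (7-13) vs v1..v3: overlaps v1, v2 -> 2
v1 (11-15) vs v2..v3: overlaps none -> 0
v2 (1-8) vs v3: overlaps v3 -> 1
Total overlapping pairs = 2 + 0 + 1 = 3

3


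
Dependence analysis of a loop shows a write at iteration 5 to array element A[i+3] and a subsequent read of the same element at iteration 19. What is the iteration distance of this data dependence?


Distance = read iteration - write iteration
= 19 - 5 = 14

14


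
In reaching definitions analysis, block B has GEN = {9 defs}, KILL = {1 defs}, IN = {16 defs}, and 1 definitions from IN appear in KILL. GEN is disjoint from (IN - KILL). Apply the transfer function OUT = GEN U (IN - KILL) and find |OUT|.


IN - KILL: 16 - 1 = 15 surviving definitions
OUT = GEN + surviving = 9 + 15 = 24

24


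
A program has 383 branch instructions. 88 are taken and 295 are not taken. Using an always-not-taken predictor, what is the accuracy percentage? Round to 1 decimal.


Predictor: always-not-taken
Correct predictions = 295
Accuracy = 295 / 383 * 100 = 77.0%

77.0


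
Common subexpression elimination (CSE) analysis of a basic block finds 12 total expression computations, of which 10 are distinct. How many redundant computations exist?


CSE count = total expressions - unique expressions
= 12 - 10 = 2

2


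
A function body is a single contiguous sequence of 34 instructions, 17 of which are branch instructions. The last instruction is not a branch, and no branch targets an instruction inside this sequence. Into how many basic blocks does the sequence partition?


With no in-sequence branch targets, the leaders are the first instruction plus the instruction after each branch.
Number of basic blocks = branches + 1
= 17 + 1 = 18

18


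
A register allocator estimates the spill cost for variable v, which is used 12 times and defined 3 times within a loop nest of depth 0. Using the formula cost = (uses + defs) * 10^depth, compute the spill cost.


uses + defs = 12 + 3 = 15
10^0 = 1
Spill cost = 15 * 1 = 15

15


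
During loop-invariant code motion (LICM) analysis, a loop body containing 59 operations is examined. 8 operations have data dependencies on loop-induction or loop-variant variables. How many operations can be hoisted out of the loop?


Invariant candidates = total - loop-dependent
= 59 - 8 = 51

51


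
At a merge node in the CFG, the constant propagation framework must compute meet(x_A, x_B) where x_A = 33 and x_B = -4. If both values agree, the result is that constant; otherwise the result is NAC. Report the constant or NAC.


Meet operation: if both paths give the same constant, result is that constant; if they differ, result is NAC (not-a-constant).
Path A: 33, Path B: -4 -> differ
Result: not-a-constant -> NAC

NAC


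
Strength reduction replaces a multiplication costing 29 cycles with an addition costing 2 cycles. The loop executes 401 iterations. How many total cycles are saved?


Per-iteration saving = 29 - 2 = 27
Total saved = 401 * 27 = 10827

10827


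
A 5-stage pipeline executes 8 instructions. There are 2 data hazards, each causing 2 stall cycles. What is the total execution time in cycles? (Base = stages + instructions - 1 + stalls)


Base cycles = 5 + 8 - 1 = 12
Total stalls = 2 * 2 = 4
Total = 12 + 4 = 16

16


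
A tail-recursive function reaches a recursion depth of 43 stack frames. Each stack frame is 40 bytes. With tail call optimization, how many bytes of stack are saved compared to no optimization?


Without TCO: 43 * 40 = 1720 bytes
With TCO: reuse 1 frame = 40 bytes
Savings = 1720 - 40 = 1680

1680


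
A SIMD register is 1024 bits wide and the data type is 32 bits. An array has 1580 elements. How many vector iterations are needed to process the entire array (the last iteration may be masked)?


Width = 1024 / 32 = 32 elements per vector op
Iterations = ceil(1580 / 32) = 50

50


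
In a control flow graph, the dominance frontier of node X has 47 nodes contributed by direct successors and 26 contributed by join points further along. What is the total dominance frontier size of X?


DF(X) = direct successor contributions + join point contributions
= 47 + 26 = 73

73


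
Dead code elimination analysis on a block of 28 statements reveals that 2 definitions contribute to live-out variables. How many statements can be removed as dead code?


Dead code = total statements - live definitions
= 28 - 2 = 26

26


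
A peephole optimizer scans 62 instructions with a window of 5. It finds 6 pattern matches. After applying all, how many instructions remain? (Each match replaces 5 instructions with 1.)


Each match removes 4 instructions.
Total removed = 6 * 4 = 24
Remaining = 62 - 24 = 38

38


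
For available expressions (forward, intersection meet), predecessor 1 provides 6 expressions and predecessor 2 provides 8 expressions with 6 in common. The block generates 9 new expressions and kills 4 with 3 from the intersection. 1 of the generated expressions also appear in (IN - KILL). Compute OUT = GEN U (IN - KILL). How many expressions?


IN = intersection of predecessors = 6
IN - KILL = 6 - 3 = 3
|OUT| = |GEN| + |IN - KILL| - |GEN ∩ (IN - KILL)| = 9 + 3 - 1 = 11

11


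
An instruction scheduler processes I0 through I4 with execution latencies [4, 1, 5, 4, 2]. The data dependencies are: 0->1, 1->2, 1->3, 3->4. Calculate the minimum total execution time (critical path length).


Compute longest path through dependency graph: dist(Ik) = max over predecessors of dist + latency(Ik).
dist(I0) = latency 4 = 4
dist(I1) = dist(I0) + 1 = 4 + 1 = 5
dist(I2) = dist(I1) + 5 = 5 + 5 = 10
dist(I3) = dist(I1) + 4 = 5 + 4 = 9
dist(I4) = dist(I3) + 2 = 9 + 2 = 11
Critical path = max dist = 11

11


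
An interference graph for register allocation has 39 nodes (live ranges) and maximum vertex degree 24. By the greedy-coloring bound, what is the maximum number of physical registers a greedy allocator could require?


Greedy coloring never needs more than (max_degree + 1) colors: when coloring a vertex, at most max_degree neighbors are already colored.
Upper bound = 24 + 1 = 25

25


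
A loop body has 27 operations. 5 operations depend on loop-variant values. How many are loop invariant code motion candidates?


Invariant candidates = total - loop-dependent
= 27 - 5 = 22

22


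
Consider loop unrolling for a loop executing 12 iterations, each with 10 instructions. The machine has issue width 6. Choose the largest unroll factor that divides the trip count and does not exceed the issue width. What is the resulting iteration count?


Largest divisor of 12 <= 6 is 6
New iterations = 12 / 6 = 2

2


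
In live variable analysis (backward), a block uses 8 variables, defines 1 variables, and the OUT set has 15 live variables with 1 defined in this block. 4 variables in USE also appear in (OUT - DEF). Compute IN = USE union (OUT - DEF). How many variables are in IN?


OUT - DEF: 15 - 1 = 14
|IN| = |USE| + |OUT - DEF| - |USE ∩ (OUT - DEF)| = 8 + 14 - 4 = 18

18


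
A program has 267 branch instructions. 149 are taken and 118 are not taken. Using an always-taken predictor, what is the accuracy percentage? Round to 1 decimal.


Predictor: always-taken
Correct predictions = 149
Accuracy = 149 / 267 * 100 = 55.8%

55.8


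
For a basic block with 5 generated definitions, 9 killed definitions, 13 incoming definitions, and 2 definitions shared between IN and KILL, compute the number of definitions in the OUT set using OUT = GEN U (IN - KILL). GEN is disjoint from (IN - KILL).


IN - KILL: 13 - 2 = 11 surviving definitions
OUT = GEN + surviving = 5 + 11 = 16

16


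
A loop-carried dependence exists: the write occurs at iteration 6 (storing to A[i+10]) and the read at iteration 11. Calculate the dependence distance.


Distance = read iteration - write iteration
= 11 - 6 = 5

5


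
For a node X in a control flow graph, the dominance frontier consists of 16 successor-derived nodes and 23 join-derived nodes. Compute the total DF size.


DF(X) = direct successor contributions + join point contributions
= 16 + 23 = 39

39


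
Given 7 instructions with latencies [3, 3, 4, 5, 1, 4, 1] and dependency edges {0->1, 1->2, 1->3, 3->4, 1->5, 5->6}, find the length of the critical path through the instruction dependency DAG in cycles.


Compute longest path through dependency graph: dist(Ik) = max over predecessors of dist + latency(Ik).
dist(I0) = latency 3 = 3
dist(I1) = dist(I0) + 3 = 3 + 3 = 6
dist(I2) = dist(I1) + 4 = 6 + 4 = 10
dist(I3) = dist(I1) + 5 = 6 + 5 = 11
dist(I4) = dist(I3) + 1 = 11 + 1 = 12
dist(I5) = dist(I1) + 4 = 6 + 4 = 10
dist(I6) = dist(I5) + 1 = 10 + 1 = 11
Critical path = max dist = 12

12


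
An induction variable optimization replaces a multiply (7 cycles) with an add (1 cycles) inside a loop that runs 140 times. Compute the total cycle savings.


Per-iteration saving = 7 - 1 = 6
Total saved = 140 * 6 = 840

840


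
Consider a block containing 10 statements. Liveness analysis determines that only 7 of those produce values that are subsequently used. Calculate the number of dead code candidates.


Dead code = total statements - live definitions
= 10 - 7 = 3

3


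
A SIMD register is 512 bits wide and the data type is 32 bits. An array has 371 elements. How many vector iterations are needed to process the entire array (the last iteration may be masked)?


Width = 512 / 32 = 16 elements per vector op
Iterations = ceil(371 / 16) = 24

24


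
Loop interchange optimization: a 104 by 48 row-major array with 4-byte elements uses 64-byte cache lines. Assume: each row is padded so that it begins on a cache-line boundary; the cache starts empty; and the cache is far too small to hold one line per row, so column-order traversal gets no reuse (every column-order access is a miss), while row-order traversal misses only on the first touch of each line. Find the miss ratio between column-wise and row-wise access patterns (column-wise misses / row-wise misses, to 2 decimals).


Each row occupies 48 * 4 = 192 bytes and starts on a line boundary, so it spans ceil(192 / 64) = 3 cache lines.
Row-major traversal misses (one per line touched): 104 * ceil(48 * 4 / 64) = 312
Column-major traversal misses (no reuse, every access misses): 104 * 48 = 4992
Ratio = 4992 / 312 = 16.0

16.0


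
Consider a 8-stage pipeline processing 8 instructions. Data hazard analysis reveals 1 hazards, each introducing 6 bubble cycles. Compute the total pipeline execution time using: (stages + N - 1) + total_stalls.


Base cycles = 8 + 8 - 1 = 15
Total stalls = 1 * 6 = 6
Total = 15 + 6 = 21

21
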